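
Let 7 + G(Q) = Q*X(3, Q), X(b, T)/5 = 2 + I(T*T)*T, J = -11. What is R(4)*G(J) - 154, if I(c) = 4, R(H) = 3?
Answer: 6755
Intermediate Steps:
X(b, T) = 10 + 20*T (X(b, T) = 5*(2 + 4*T) = 10 + 20*T)
G(Q) = -7 + Q*(10 + 20*Q)
R(4)*G(J) - 154 = 3*(-7 + 10*(-11)*(1 + 2*(-11))) - 154 = 3*(-7 + 10*(-11)*(1 - 22)) - 154 = 3*(-7 + 10*(-11)*(-21)) - 154 = 3*(-7 + 2310) - 154 = 3*2303 - 154 = 6909 - 154 = 6755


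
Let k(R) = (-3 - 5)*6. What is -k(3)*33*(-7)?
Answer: -11088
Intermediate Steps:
k(R) = -48 (k(R) = -8*6 = -48)
-k(3)*33*(-7) = -(-48*33)*(-7) = -(-1584)*(-7) = -1*11088 = -11088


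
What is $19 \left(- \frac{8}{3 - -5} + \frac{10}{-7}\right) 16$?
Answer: $- \frac{5168}{7} \approx -738.29$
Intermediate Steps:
$19 \left(- \frac{8}{3 - -5} + \frac{10}{-7}\right) 16 = 19 \left(- \frac{8}{3 + 5} + 10 \left(- \frac{1}{7}\right)\right) 16 = 19 \left(- \frac{8}{8} - \frac{10}{7}\right) 16 = 19 \left(\left(-8\right) \frac{1}{8} - \frac{10}{7}\right) 16 = 19 \left(-1 - \frac{10}{7}\right) 16 = 19 \left(- \frac{17}{7}\right) 16 = \left(- \frac{323}{7}\right) 16 = - \frac{5168}{7}$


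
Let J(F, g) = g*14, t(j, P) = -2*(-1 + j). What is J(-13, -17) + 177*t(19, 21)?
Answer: -6610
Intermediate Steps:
t(j, P) = 2 - 2*j
J(F, g) = 14*g
J(-13, -17) + 177*t(19, 21) = 14*(-17) + 177*(2 - 2*19) = -238 + 177*(2 - 38) = -238 + 177*(-36) = -238 - 6372 = -6610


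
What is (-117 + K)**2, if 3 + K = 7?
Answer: 12769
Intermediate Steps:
K = 4 (K = -3 + 7 = 4)
(-117 + K)**2 = (-117 + 4)**2 = (-113)**2 = 12769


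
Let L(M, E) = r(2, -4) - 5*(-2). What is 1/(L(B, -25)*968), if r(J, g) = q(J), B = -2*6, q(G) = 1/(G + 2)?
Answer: 1/9922 ≈ 0.00010079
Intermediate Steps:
q(G) = 1/(2 + G)
B = -12
r(J, g) = 1/(2 + J)
L(M, E) = 41/4 (L(M, E) = 1/(2 + 2) - 5*(-2) = 1/4 - 1*(-10) = ¼ + 10 = 41/4)
1/(L(B, -25)*968) = 1/((41/4)*968) = 1/9922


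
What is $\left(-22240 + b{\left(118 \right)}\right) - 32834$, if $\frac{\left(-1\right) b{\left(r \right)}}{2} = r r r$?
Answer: $-3341138$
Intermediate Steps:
$b{\left(r \right)} = - 2 r^{3}$ ($b{\left(r \right)} = - 2 r r r = - 2 r^{2} r = - 2 r^{3}$)
$\left(-22240 + b{\left(118 \right)}\right) - 32834 = \left(-22240 - 2 \cdot 118^{3}\right) - 32834 = \left(-22240 - 3286064\right) - 32834 = -3308304 - 32834 = -3341138$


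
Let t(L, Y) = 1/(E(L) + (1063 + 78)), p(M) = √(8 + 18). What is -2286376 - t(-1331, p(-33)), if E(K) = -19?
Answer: -2565313873/1122 ≈ -2.2864e+6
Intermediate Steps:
p(M) = √26
t(L, Y) = 1/1122 (t(L, Y) = 1/(-19 + (1063 + 78)) = 1/(-19 + 1141) = 1/1122)
-2286376 - t(-1331, p(-33)) = -2286376 - 1*1/1122 = -2286376 - 1/1122 = -2565313873/1122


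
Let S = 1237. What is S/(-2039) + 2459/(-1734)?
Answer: -7158859/3535626 ≈ -2.0248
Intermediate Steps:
S/(-2039) + 2459/(-1734) = 1237/(-2039) + 2459/(-1734) = 1237*(-1/2039) + 2459*(-1/1734) = -1237/2039 - 2459/1734 = -7158859/3535626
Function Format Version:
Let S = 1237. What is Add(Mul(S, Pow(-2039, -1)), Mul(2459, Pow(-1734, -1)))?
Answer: Rational(-7158859, 3535626) ≈ -2.0248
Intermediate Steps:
Add(Mul(S, Pow(-2039, -1)), Mul(2459, Pow(-1734, -1))) = Add(Mul(1237, Pow(-2039, -1)), Mul(2459, Pow(-1734, -1))) = Add(Mul(1237, Rational(-1, 2039)), Mul(2459, Rational(-1, 1734))) = Add(Rational(-1237, 2039), Rational(-2459, 1734)) = Rational(-7158859, 3535626)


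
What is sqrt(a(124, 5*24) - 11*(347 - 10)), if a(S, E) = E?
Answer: I*sqrt(3587) ≈ 59.892*I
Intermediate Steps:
sqrt(a(124, 5*24) - 11*(347 - 10)) = sqrt(5*24 - 11*(347 - 10)) = sqrt(120 - 11*337) = sqrt(120 - 3707) = sqrt(-3587) = I*sqrt(3587)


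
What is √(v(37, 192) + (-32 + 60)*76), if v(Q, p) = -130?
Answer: 3*√222 ≈ 44.699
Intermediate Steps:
√(v(37, 192) + (-32 + 60)*76) = √(-130 + (-32 + 60)*76) = √(-130 + 28*76) = √(-130 + 2128) = √1998 = 3*√222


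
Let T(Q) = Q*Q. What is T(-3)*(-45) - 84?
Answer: -489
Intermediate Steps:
T(Q) = Q**2
T(-3)*(-45) - 84 = (-3)**2*(-45) - 84 = 9*(-45) - 84 = -405 - 84 = -489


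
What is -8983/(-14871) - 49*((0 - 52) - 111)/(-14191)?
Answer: 8703076/211034361 ≈ 0.041240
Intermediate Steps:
-8983/(-14871) - 49*((0 - 52) - 111)/(-14191) = -8983*(-1/14871) - 49*(-52 - 111)*(-1/14191) = 8983/14871 - 49*(-163)*(-1/14191) = 8983/14871 + 7987*(-1/14191) = 8983/14871 - 7987/14191 = 8703076/211034361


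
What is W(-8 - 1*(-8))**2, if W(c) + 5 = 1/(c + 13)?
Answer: 4096/169 ≈ 24.237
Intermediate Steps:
W(c) = -5 + 1/(13 + c) (W(c) = -5 + 1/(c + 13) = -5 + 1/(13 + c))
W(-8 - 1*(-8))**2 = ((-64 - 5*(-8 - 1*(-8)))/(13 + (-8 - 1*(-8))))**2 = ((-64 - 5*(-8 + 8))/(13 + (-8 + 8)))**2 = ((-64 - 5*0)/(13 + 0))**2 = ((-64 + 0)/13)**2 = ((1/13)*(-64))**2 = (-64/13)**2 = 4096/169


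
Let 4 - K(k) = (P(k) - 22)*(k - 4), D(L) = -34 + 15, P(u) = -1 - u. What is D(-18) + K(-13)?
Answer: -185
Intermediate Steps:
D(L) = -19
K(k) = 4 - (-23 - k)*(-4 + k) (K(k) = 4 - ((-1 - k) - 22)*(k - 4) = 4 - (-23 - k)*(-4 + k))
D(-18) + K(-13) = -19 + (-88 + (-13)² + 19*(-13)) = -19 + (-88 + 169 - 247) = -19 - 166 = -185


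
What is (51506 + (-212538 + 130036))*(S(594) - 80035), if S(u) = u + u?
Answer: 2443941612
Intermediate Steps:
S(u) = 2*u
(51506 + (-212538 + 130036))*(S(594) - 80035) = (51506 + (-212538 + 130036))*(2*594 - 80035) = (51506 - 82502)*(1188 - 80035) = -30996*(-78847) = 2443941612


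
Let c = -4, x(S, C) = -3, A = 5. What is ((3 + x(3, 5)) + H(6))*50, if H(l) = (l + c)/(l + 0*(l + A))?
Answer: 50/3 ≈ 16.667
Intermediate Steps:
H(l) = (-4 + l)/l (H(l) = (l - 4)/(l + 0*(l + 5)) = (-4 + l)/(l + 0*(5 + l)) = (-4 + l)/(l + 0) = (-4 + l)/l)
((3 + x(3, 5)) + H(6))*50 = ((3 - 3) + (-4 + 6)/6)*50 = (0 + (⅙)*2)*50 = (0 + ⅓)*50 = (⅓)*50 = 50/3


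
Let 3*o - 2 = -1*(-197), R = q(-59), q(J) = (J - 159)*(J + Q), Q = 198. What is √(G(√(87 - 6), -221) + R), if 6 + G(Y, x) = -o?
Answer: I*√273369/3 ≈ 174.28*I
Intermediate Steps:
q(J) = (-159 + J)*(198 + J) (q(J) = (J - 159)*(J + 198) = (-159 + J)*(198 + J))
R = -30302 (R = -31482 + (-59)² + 39*(-59) = -31482 + 3481 - 2301 = -30302)
o = 199/3 (o = ⅔ + (-1*(-197))/3 = ⅔ + (⅓)*197 = ⅔ + 197/3 = 199/3 ≈ 66.333)
G(Y, x) = -217/3 (G(Y, x) = -6 - 1*199/3 = -6 - 199/3 = -217/3)
√(G(√(87 - 6), -221) + R) = √(-217/3 - 30302) = √(-91123/3) = I*√273369/3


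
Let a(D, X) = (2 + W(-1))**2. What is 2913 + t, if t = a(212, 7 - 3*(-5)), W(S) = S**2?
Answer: 2922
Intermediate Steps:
a(D, X) = 9 (a(D, X) = (2 + (-1)**2)**2 = (2 + 1)**2 = 3**2 = 9)
t = 9
2913 + t = 2913 + 9 = 2922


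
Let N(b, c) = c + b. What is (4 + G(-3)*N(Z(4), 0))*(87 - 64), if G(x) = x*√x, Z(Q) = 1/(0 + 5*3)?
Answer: 92 - 23*I*√3/5 ≈ 92.0 - 7.9674*I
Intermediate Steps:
Z(Q) = 1/15 (Z(Q) = 1/(0 + 15) = 1/15)
N(b, c) = b + c
G(x) = x^(3/2)
(4 + G(-3)*N(Z(4), 0))*(87 - 64) = (4 + (-3)^(3/2)*(1/15 + 0))*(87 - 64) = (4 - 3*I*√3*(1/15))*23 = (4 - I*√3/5)*23 = 92 - 23*I*√3/5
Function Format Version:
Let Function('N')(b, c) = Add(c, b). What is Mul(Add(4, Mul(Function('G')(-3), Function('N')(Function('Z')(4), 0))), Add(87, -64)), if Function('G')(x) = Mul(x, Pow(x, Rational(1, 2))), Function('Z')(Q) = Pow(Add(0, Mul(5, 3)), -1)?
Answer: Add(92, Mul(Rational(-23, 5), I, Pow(3, Rational(1, 2)))) ≈ Add(92.000, Mul(-7.9674, I))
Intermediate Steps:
Function('Z')(Q) = Rational(1, 15) (Function('Z')(Q) = Pow(Add(0, 15), -1) = Pow(15, -1) = Rational(1, 15))
Function('N')(b, c) = Add(b, c)
Function('G')(x) = Pow(x, Rational(3, 2))
Mul(Add(4, Mul(Function('G')(-3), Function('N')(Function('Z')(4), 0))), Add(87, -64)) = Mul(Add(4, Mul(Pow(-3, Rational(3, 2)), Add(Rational(1, 15), 0))), Add(87, -64)) = Mul(Add(4, Mul(Mul(-3, I, Pow(3, Rational(1, 2))), Rational(1, 15))), 23) = Mul(Add(4, Mul(Rational(-1, 5), I, Pow(3, Rational(1, 2)))), 23) = Add(92, Mul(Rational(-23, 5), I, Pow(3, Rational(1, 2))))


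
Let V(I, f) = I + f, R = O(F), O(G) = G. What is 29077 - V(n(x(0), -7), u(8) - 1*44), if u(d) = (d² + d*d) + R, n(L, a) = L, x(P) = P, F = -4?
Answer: 28997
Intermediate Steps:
R = -4
u(d) = -4 + 2*d² (u(d) = (d² + d*d) - 4 = (d² + d²) - 4 = 2*d² - 4 = -4 + 2*d²)
29077 - V(n(x(0), -7), u(8) - 1*44) = 29077 - (0 + ((-4 + 2*8²) - 1*44)) = 29077 - (0 + ((-4 + 2*64) - 44)) = 29077 - (0 + ((-4 + 128) - 44)) = 29077 - (0 + (124 - 44)) = 29077 - (0 + 80) = 29077 - 1*80 = 29077 - 80 = 28997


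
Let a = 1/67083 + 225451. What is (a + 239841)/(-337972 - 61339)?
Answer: -31213183237/26786979813 ≈ -1.1652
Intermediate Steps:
a = 15123929434/67083 (a = 1/67083 + 225451 = 15123929434/67083 ≈ 2.2545e+5)
(a + 239841)/(-337972 - 61339) = (15123929434/67083 + 239841)/(-337972 - 61339) = (31213183237/67083)/(-399311) = (31213183237/67083)*(-1/399311) = -31213183237/26786979813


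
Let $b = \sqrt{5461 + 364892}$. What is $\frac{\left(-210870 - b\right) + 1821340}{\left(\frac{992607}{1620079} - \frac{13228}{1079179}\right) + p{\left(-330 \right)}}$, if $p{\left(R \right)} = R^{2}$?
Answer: $\frac{2815673655537526270}{190396934877079541} - \frac{1748355235141 \sqrt{370353}}{190396934877079541} \approx 14.783$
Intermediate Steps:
$b = \sqrt{370353} \approx 608.57$
$\frac{\left(-210870 - b\right) + 1821340}{\left(\frac{992607}{1620079} - \frac{13228}{1079179}\right) + p{\left(-330 \right)}} = \frac{\left(-210870 - \sqrt{370353}\right) + 1821340}{\left(\frac{992607}{1620079} - \frac{13228}{1079179}\right) + \left(-330\right)^{2}} = \frac{1610470 - \sqrt{370353}}{\left(992607 \cdot \frac{1}{1620079} - \frac{13228}{1079179}\right) + 108900} = \frac{1610470 - \sqrt{370353}}{\left(\frac{992607}{1620079} - \frac{13228}{1079179}\right) + 108900} = \frac{1610470 - \sqrt{370353}}{\frac{1049770224641}{1748355235141} + 108900} = \frac{1610470 - \sqrt{370353}}{\frac{190396934877079541}{1748355235141}} = \left(1610470 - \sqrt{370353}\right) \frac{1748355235141}{190396934877079541} = \frac{2815673655537526270}{190396934877079541} - \frac{1748355235141 \sqrt{370353}}{190396934877079541}$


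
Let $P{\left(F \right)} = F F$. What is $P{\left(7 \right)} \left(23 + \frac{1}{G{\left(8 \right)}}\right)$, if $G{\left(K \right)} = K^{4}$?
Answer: $\frac{4616241}{4096} \approx 1127.0$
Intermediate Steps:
$P{\left(F \right)} = F^{2}$
$P{\left(7 \right)} \left(23 + \frac{1}{G{\left(8 \right)}}\right) = 7^{2} \left(23 + \frac{1}{8^{4}}\right) = 49 \left(23 + \frac{1}{4096}\right) = 49 \cdot \frac{94209}{4096} = \frac{4616241}{4096}$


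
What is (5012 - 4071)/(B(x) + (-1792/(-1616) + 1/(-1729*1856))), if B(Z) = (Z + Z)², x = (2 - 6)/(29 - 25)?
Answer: 304988849984/1655856283 ≈ 184.19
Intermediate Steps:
x = -1 (x = -4/4 = -4*¼ = -1)
B(Z) = 4*Z² (B(Z) = (2*Z)² = 4*Z²)
(5012 - 4071)/(B(x) + (-1792/(-1616) + 1/(-1729*1856))) = (5012 - 4071)/(4*(-1)² + (-1792/(-1616) + 1/(-1729*1856))) = 941/(4*1 + (-1792*(-1/1616) - 1/1729*1/1856)) = 941/(4 + (112/101 - 1/3209024)) = 941/(4 + 359410587/324111424) = 941/(1655856283/324111424) = 941*(324111424/1655856283) = 304988849984/1655856283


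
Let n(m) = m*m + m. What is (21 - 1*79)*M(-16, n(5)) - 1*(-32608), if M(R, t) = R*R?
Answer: 17760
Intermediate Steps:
n(m) = m + m² (n(m) = m² + m = m + m²)
M(R, t) = R²
(21 - 1*79)*M(-16, n(5)) - 1*(-32608) = (21 - 1*79)*(-16)² - 1*(-32608) = (21 - 79)*256 + 32608 = -58*256 + 32608 = -14848 + 32608 = 17760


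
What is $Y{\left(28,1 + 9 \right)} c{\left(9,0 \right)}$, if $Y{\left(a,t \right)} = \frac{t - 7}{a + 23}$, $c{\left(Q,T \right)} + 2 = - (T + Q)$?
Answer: $- \frac{11}{17} \approx -0.64706$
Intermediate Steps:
$c{\left(Q,T \right)} = -2 - Q - T$ ($c{\left(Q,T \right)} = -2 - \left(T + Q\right) = -2 - \left(Q + T\right) = -2 - Q - T$)
$Y{\left(a,t \right)} = \frac{-7 + t}{23 + a}$
$Y{\left(28,1 + 9 \right)} c{\left(9,0 \right)} = \frac{-7 + \left(1 + 9\right)}{23 + 28} \left(-2 - 9 - 0\right) = \frac{-7 + 10}{51} \left(-2 - 9 + 0\right) = \frac{1}{51} \cdot 3 \left(-11\right) = \frac{1}{17} \left(-11\right) = - \frac{11}{17}$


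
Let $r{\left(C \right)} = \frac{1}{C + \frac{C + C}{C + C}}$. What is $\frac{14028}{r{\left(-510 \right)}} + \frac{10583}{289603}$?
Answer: $- \frac{2067838389373}{289603} \approx -7.1402 \cdot 10^{6}$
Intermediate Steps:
$r{\left(C \right)} = \frac{1}{1 + C}$ ($r{\left(C \right)} = \frac{1}{C + \frac{2 C}{2 C}} = \frac{1}{C + 2 C \frac{1}{2 C}} = \frac{1}{C + 1} = \frac{1}{1 + C}$)
$\frac{14028}{r{\left(-510 \right)}} + \frac{10583}{289603} = \frac{14028}{\frac{1}{1 - 510}} + \frac{10583}{289603} = \frac{14028}{\frac{1}{-509}} + 10583 \cdot \frac{1}{289603} = \frac{14028}{- \frac{1}{509}} + \frac{10583}{289603} = 14028 \left(-509\right) + \frac{10583}{289603} = -7140252 + \frac{10583}{289603} = - \frac{2067838389373}{289603}$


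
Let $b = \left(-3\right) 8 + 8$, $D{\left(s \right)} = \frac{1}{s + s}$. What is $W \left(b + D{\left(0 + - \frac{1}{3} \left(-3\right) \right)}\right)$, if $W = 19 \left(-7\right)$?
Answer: $\frac{4123}{2} \approx 2061.5$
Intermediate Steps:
$D{\left(s \right)} = \frac{1}{2 s}$
$W = -133$
$b = -16$ ($b = -24 + 8 = -16$)
$W \left(b + D{\left(0 + - \frac{1}{3} \left(-3\right) \right)}\right) = - 133 \left(-16 + \frac{1}{2 \left(0 + - \frac{1}{3} \left(-3\right)\right)}\right) = - 133 \left(-16 + \frac{1}{2 \left(0 + \left(-1\right) \frac{1}{3} \left(-3\right)\right)}\right) = - 133 \left(-16 + \frac{1}{2 \left(0 - -1\right)}\right) = - 133 \left(-16 + \frac{1}{2 \left(0 + 1\right)}\right) = - 133 \left(-16 + \frac{1}{2 \cdot 1}\right) = - 133 \left(-16 + \frac{1}{2} \cdot 1\right) = - 133 \left(-16 + \frac{1}{2}\right) = \left(-133\right) \left(- \frac{31}{2}\right) = \frac{4123}{2}$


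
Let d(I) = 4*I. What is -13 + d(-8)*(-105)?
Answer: 3347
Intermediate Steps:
-13 + d(-8)*(-105) = -13 + (4*(-8))*(-105) = -13 - 32*(-105) = -13 + 3360 = 3347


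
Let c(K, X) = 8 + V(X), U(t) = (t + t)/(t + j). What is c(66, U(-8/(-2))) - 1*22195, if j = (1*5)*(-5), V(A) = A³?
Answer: -205474319/9261 ≈ -22187.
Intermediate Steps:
j = -25 (j = 5*(-5) = -25)
U(t) = 2*t/(-25 + t) (U(t) = (t + t)/(t - 25) = (2*t)/(-25 + t) = 2*t/(-25 + t))
c(K, X) = 8 + X³
c(66, U(-8/(-2))) - 1*22195 = (8 + (2*(-8/(-2))/(-25 - 8/(-2)))³) - 1*22195 = (8 + (2*(-8*(-½))/(-25 - 8*(-½)))³) - 22195 = (8 + (2*4/(-25 + 4))³) - 22195 = (8 + (2*4/(-21))³) - 22195 = (8 + (2*4*(-1/21))³) - 22195 = (8 + (-8/21)³) - 22195 = (8 - 512/9261) - 22195 = 73576/9261 - 22195 = -205474319/9261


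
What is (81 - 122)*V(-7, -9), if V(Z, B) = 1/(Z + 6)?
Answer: 41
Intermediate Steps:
V(Z, B) = 1/(6 + Z)
(81 - 122)*V(-7, -9) = (81 - 122)/(6 - 7) = -41/(-1) = -41*(-1) = 41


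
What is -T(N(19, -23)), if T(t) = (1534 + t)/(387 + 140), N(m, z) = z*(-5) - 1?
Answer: -1648/527 ≈ -3.1271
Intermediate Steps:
N(m, z) = -1 - 5*z (N(m, z) = -5*z - 1 = -1 - 5*z)
T(t) = 1534/527 + t/527 (T(t) = (1534 + t)/527 = (1534 + t)*(1/527) = 1534/527 + t/527)
-T(N(19, -23)) = -(1534/527 + (-1 - 5*(-23))/527) = -(1534/527 + (-1 + 115)/527) = -(1534/527 + (1/527)*114) = -(1534/527 + 114/527) = -1*1648/527 = -1648/527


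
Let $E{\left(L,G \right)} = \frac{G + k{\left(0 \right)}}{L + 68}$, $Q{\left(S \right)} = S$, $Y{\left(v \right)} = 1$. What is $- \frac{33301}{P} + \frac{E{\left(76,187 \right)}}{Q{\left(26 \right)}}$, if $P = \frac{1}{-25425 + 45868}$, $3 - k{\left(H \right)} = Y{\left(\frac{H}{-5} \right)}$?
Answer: $- \frac{283201294667}{416} \approx -6.8077 \cdot 10^{8}$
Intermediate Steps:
$k{\left(H \right)} = 2$ ($k{\left(H \right)} = 3 - 1 = 2$)
$P = \frac{1}{20443} \approx 4.8916 \cdot 10^{-5}$
$E{\left(L,G \right)} = \frac{2 + G}{68 + L}$ ($E{\left(L,G \right)} = \frac{G + 2}{L + 68} = \frac{2 + G}{68 + L}$)
$- \frac{33301}{P} + \frac{E{\left(76,187 \right)}}{Q{\left(26 \right)}} = - 33301 \frac{1}{\frac{1}{20443}} + \frac{\frac{1}{68 + 76} \left(2 + 187\right)}{26} = \left(-33301\right) 20443 + \frac{1}{144} \cdot 189 \cdot \frac{1}{26} = -680772343 + \frac{1}{144} \cdot 189 \cdot \frac{1}{26} = -680772343 + \frac{21}{16} \cdot \frac{1}{26} = -680772343 + \frac{21}{416} = - \frac{283201294667}{416}$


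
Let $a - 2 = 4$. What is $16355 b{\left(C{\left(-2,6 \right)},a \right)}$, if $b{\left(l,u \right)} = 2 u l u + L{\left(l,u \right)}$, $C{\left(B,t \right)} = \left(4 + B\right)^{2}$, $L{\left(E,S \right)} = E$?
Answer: $4775660$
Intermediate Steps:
$a = 6$ ($a = 2 + 4 = 6$)
$b{\left(l,u \right)} = l + 2 l u^{2}$ ($b{\left(l,u \right)} = 2 u l u + l = 2 l u u + l = 2 l u^{2} + l = l + 2 l u^{2}$)
$16355 b{\left(C{\left(-2,6 \right)},a \right)} = 16355 \left(4 - 2\right)^{2} \left(1 + 2 \cdot 6^{2}\right) = 16355 \cdot 2^{2} \left(1 + 2 \cdot 36\right) = 16355 \cdot 4 \left(1 + 72\right) = 16355 \cdot 4 \cdot 73 = 16355 \cdot 292 = 4775660$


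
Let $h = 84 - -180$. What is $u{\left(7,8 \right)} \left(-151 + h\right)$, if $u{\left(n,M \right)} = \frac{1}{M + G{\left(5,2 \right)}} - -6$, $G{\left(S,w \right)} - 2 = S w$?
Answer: $\frac{13673}{20} \approx 683.65$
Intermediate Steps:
$G{\left(S,w \right)} = 2 + S w$
$h = 264$ ($h = 84 + 180 = 264$)
$u{\left(n,M \right)} = 6 + \frac{1}{12 + M}$ ($u{\left(n,M \right)} = \frac{1}{M + \left(2 + 5 \cdot 2\right)} - -6 = \frac{1}{M + \left(2 + 10\right)} + 6 = \frac{1}{M + 12} + 6 = \frac{1}{12 + M} + 6 = 6 + \frac{1}{12 + M}$)
$u{\left(7,8 \right)} \left(-151 + h\right) = \frac{73 + 6 \cdot 8}{12 + 8} \left(-151 + 264\right) = \frac{73 + 48}{20} \cdot 113 = \frac{1}{20} \cdot 121 \cdot 113 = \frac{121}{20} \cdot 113 = \frac{13673}{20}$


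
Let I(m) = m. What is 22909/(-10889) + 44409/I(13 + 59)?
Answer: 160640051/261336 ≈ 614.69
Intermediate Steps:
22909/(-10889) + 44409/I(13 + 59) = 22909/(-10889) + 44409/(13 + 59) = 22909*(-1/10889) + 44409/72 = -22909/10889 + 44409*(1/72) = -22909/10889 + 14803/24 = 160640051/261336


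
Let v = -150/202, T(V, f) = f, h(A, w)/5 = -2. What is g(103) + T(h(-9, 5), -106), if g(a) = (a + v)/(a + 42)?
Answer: -1542042/14645 ≈ -105.29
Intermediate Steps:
h(A, w) = -10 (h(A, w) = 5*(-2) = -10)
v = -75/101 (v = -150*1/202 = -75/101 ≈ -0.74257)
g(a) = (-75/101 + a)/(42 + a) (g(a) = (a - 75/101)/(a + 42) = (-75/101 + a)/(42 + a))
g(103) + T(h(-9, 5), -106) = (-75/101 + 103)/(42 + 103) - 106 = (10328/101)/145 - 106 = (1/145)*(10328/101) - 106 = 10328/14645 - 106 = -1542042/14645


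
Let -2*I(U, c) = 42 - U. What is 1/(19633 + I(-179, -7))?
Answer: 2/39045 ≈ 5.1223e-5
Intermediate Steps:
I(U, c) = -21 + U/2 (I(U, c) = -(42 - U)/2 = -21 + U/2)
1/(19633 + I(-179, -7)) = 1/(19633 + (-21 + (1/2)*(-179))) = 1/(19633 + (-21 - 179/2)) = 1/(19633 - 221/2) = 1/(39045/2) = 2/39045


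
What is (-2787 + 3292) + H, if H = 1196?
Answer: 1701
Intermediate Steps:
(-2787 + 3292) + H = (-2787 + 3292) + 1196 = 505 + 1196 = 1701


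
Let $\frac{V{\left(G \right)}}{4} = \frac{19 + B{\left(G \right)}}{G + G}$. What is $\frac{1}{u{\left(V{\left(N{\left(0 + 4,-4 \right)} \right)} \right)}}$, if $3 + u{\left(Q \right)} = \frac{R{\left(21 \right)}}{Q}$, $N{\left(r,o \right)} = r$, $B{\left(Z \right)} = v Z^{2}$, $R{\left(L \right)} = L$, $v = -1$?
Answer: $\frac{1}{11} \approx 0.090909$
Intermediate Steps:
$B{\left(Z \right)} = - Z^{2}$
$V{\left(G \right)} = \frac{2 \left(19 - G^{2}\right)}{G}$ ($V{\left(G \right)} = 4 \frac{19 - G^{2}}{G + G} = 4 \frac{19 - G^{2}}{2 G} = \frac{2 \left(19 - G^{2}\right)}{G}$)
$u{\left(Q \right)} = -3 + \frac{21}{Q}$
$\frac{1}{u{\left(V{\left(N{\left(0 + 4,-4 \right)} \right)} \right)}} = \frac{1}{-3 + \frac{21}{- 2 \left(0 + 4\right) + \frac{38}{0 + 4}}} = \frac{1}{-3 + \frac{21}{\left(-2\right) 4 + \frac{38}{4}}} = \frac{1}{-3 + \frac{21}{-8 + 38 \cdot \frac{1}{4}}} = \frac{1}{-3 + \frac{21}{-8 + \frac{19}{2}}} = \frac{1}{-3 + \frac{21}{\frac{3}{2}}} = \frac{1}{-3 + 21 \cdot \frac{2}{3}} = \frac{1}{-3 + 14} = \frac{1}{11}$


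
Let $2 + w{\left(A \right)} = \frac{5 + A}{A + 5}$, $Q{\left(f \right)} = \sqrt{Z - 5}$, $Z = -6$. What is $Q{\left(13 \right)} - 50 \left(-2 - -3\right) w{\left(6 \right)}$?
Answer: $50 + i \sqrt{11} \approx 50.0 + 3.3166 i$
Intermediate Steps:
$Q{\left(f \right)} = i \sqrt{11}$ ($Q{\left(f \right)} = \sqrt{-6 - 5} = \sqrt{-11} = i \sqrt{11}$)
$w{\left(A \right)} = -1$ ($w{\left(A \right)} = -2 + \frac{5 + A}{A + 5} = -2 + \frac{5 + A}{5 + A} = -2 + 1 = -1$)
$Q{\left(13 \right)} - 50 \left(-2 - -3\right) w{\left(6 \right)} = i \sqrt{11} - 50 \left(-2 - -3\right) \left(-1\right) = i \sqrt{11} - 50 \left(-2 + \left(-1 + 4\right)\right) \left(-1\right) = i \sqrt{11} - 50 \left(-2 + 3\right) \left(-1\right) = i \sqrt{11} - 50 \cdot 1 \left(-1\right) = i \sqrt{11} - -50 = i \sqrt{11} + 50 = 50 + i \sqrt{11}$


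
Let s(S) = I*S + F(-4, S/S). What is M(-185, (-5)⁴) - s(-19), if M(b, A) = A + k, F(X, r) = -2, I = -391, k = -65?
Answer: -6867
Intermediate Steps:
M(b, A) = -65 + A (M(b, A) = A - 65 = -65 + A)
s(S) = -2 - 391*S (s(S) = -391*S - 2 = -2 - 391*S)
M(-185, (-5)⁴) - s(-19) = (-65 + (-5)⁴) - (-2 - 391*(-19)) = (-65 + 625) - (-2 + 7429) = 560 - 1*7427 = 560 - 7427 = -6867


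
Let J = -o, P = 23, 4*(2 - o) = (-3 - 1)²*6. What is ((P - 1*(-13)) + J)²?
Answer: 3364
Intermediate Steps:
o = -22 (o = 2 - (-3 - 1)²*6/4 = 2 - (-4)²*6/4 = 2 - 4*6 = 2 - ¼*96 = 2 - 24 = -22)
J = 22 (J = -1*(-22) = 22)
((P - 1*(-13)) + J)² = ((23 - 1*(-13)) + 22)² = ((23 + 13) + 22)² = (36 + 22)² = 58² = 3364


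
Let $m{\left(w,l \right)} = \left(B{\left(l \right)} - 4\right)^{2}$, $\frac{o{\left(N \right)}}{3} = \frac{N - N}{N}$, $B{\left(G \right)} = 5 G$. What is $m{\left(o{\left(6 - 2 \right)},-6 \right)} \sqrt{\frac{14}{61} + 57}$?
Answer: $\frac{1156 \sqrt{212951}}{61} \approx 8745.2$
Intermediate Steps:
$o{\left(N \right)} = 0$ ($o{\left(N \right)} = 3 \frac{N - N}{N} = 3 \frac{0}{N} = 3 \cdot 0 = 0$)
$m{\left(w,l \right)} = \left(-4 + 5 l\right)^{2}$ ($m{\left(w,l \right)} = \left(5 l - 4\right)^{2} = \left(-4 + 5 l\right)^{2}$)
$m{\left(o{\left(6 - 2 \right)},-6 \right)} \sqrt{\frac{14}{61} + 57} = \left(-4 + 5 \left(-6\right)\right)^{2} \sqrt{\frac{14}{61} + 57} = \left(-4 - 30\right)^{2} \sqrt{14 \cdot \frac{1}{61} + 57} = \left(-34\right)^{2} \sqrt{\frac{14}{61} + 57} = 1156 \sqrt{\frac{3491}{61}} = 1156 \frac{\sqrt{212951}}{61} = \frac{1156 \sqrt{212951}}{61}$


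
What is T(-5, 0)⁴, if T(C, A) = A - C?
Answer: 625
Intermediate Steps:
T(-5, 0)⁴ = (0 - 1*(-5))⁴ = (0 + 5)⁴ = 5⁴ = 625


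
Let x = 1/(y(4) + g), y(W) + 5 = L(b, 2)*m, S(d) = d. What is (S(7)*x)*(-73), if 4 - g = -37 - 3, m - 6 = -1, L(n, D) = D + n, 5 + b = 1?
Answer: -511/29 ≈ -17.621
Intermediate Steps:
b = -4 (b = -5 + 1 = -4)
m = 5 (m = 6 - 1 = 5)
y(W) = -15 (y(W) = -5 + (2 - 4)*5 = -5 - 2*5 = -5 - 10 = -15)
g = 44 (g = 4 - (-37 - 3) = 4 - 1*(-40) = 4 + 40 = 44)
x = 1/29 (x = 1/(-15 + 44) = 1/29 ≈ 0.034483)
(S(7)*x)*(-73) = (7*(1/29))*(-73) = (7/29)*(-73) = -511/29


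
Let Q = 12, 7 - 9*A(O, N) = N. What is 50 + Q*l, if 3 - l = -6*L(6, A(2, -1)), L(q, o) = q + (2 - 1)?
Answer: 590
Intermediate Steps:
A(O, N) = 7/9 - N/9
L(q, o) = 1 + q (L(q, o) = q + 1 = 1 + q)
l = 45 (l = 3 - (-6)*(1 + 6) = 3 - (-6)*7 = 3 - 1*(-42) = 3 + 42 = 45)
50 + Q*l = 50 + 12*45 = 50 + 540 = 590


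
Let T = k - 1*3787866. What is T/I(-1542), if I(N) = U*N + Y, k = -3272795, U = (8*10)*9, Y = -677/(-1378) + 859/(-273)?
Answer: 204321408018/32128201957 ≈ 6.3596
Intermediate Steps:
Y = -76837/28938 (Y = -677*(-1/1378) + 859*(-1/273) = 677/1378 - 859/273 = -76837/28938 ≈ -2.6552)
U = 720 (U = 80*9 = 720)
I(N) = -76837/28938 + 720*N (I(N) = 720*N - 76837/28938 = -76837/28938 + 720*N)
T = -7060661 (T = -3272795 - 1*3787866 = -3272795 - 3787866 = -7060661)
T/I(-1542) = -7060661/(-76837/28938 + 720*(-1542)) = -7060661/(-76837/28938 - 1110240) = -7060661/(-32128201957/28938) = -7060661*(-28938/32128201957) = 204321408018/32128201957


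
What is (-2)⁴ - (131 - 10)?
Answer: -105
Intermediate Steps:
(-2)⁴ - (131 - 10) = 16 - 1*121 = 16 - 121 = -105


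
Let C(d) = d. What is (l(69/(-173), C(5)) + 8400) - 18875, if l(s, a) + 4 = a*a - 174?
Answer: -10628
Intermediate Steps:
l(s, a) = -178 + a² (l(s, a) = -4 + (a*a - 174) = -4 + (a² - 174) = -4 + (-174 + a²) = -178 + a²)
(l(69/(-173), C(5)) + 8400) - 18875 = ((-178 + 5²) + 8400) - 18875 = ((-178 + 25) + 8400) - 18875 = (-153 + 8400) - 18875 = 8247 - 18875 = -10628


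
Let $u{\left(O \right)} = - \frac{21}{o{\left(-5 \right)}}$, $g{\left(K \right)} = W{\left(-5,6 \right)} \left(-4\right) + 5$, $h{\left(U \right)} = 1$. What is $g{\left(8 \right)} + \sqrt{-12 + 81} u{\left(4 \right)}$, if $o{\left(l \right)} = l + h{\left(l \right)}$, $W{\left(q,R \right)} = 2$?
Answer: $-3 + \frac{21 \sqrt{69}}{4} \approx 40.61$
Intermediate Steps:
$o{\left(l \right)} = 1 + l$ ($o{\left(l \right)} = l + 1 = 1 + l$)
$g{\left(K \right)} = -3$ ($g{\left(K \right)} = 2 \left(-4\right) + 5 = -8 + 5 = -3$)
$u{\left(O \right)} = \frac{21}{4}$ ($u{\left(O \right)} = - \frac{21}{1 - 5} = - \frac{21}{-4} = \left(-21\right) \left(- \frac{1}{4}\right) = \frac{21}{4}$)
$g{\left(8 \right)} + \sqrt{-12 + 81} u{\left(4 \right)} = -3 + \sqrt{-12 + 81} \cdot \frac{21}{4} = -3 + \sqrt{69} \cdot \frac{21}{4} = -3 + \frac{21 \sqrt{69}}{4}$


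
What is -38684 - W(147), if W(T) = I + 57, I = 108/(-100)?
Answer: -968498/25 ≈ -38740.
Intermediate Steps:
I = -27/25 (I = 108*(-1/100) = -27/25 ≈ -1.0800)
W(T) = 1398/25 (W(T) = -27/25 + 57 = 1398/25)
-38684 - W(147) = -38684 - 1*1398/25 = -38684 - 1398/25 = -968498/25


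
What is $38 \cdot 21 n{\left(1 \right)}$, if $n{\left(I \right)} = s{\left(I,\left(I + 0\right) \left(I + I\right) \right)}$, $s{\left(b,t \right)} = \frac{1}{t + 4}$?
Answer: $133$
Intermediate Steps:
$s{\left(b,t \right)} = \frac{1}{4 + t}$
$n{\left(I \right)} = \frac{1}{4 + 2 I^{2}}$ ($n{\left(I \right)} = \frac{1}{4 + \left(I + 0\right) \left(I + I\right)} = \frac{1}{4 + I 2 I} = \frac{1}{4 + 2 I^{2}}$)
$38 \cdot 21 n{\left(1 \right)} = 38 \cdot 21 \frac{1}{2 \left(2 + 1^{2}\right)} = 798 \frac{1}{2 \left(2 + 1\right)} = 798 \frac{1}{2 \cdot 3} = 798 \cdot \frac{1}{2} \cdot \frac{1}{3} = 798 \cdot \frac{1}{6} = 133$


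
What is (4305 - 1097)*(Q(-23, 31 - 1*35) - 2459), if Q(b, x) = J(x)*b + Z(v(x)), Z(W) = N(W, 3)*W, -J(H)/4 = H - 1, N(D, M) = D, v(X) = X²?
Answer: -8542904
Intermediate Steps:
J(H) = 4 - 4*H (J(H) = -4*(H - 1) = -4*(-1 + H) = 4 - 4*H)
Z(W) = W² (Z(W) = W*W = W²)
Q(b, x) = x⁴ + b*(4 - 4*x) (Q(b, x) = (4 - 4*x)*b + (x²)² = b*(4 - 4*x) + x⁴ = x⁴ + b*(4 - 4*x))
(4305 - 1097)*(Q(-23, 31 - 1*35) - 2459) = (4305 - 1097)*(((31 - 1*35)⁴ - 4*(-23)*(-1 + (31 - 1*35))) - 2459) = 3208*(((31 - 35)⁴ - 4*(-23)*(-1 + (31 - 35))) - 2459) = 3208*(((-4)⁴ - 4*(-23)*(-1 - 4)) - 2459) = 3208*((256 - 4*(-23)*(-5)) - 2459) = 3208*((256 - 460) - 2459) = 3208*(-204 - 2459) = 3208*(-2663) = -8542904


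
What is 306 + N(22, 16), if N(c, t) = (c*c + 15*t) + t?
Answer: 1046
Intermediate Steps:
N(c, t) = c**2 + 16*t (N(c, t) = (c**2 + 15*t) + t = c**2 + 16*t)
306 + N(22, 16) = 306 + (22**2 + 16*16) = 306 + (484 + 256) = 306 + 740 = 1046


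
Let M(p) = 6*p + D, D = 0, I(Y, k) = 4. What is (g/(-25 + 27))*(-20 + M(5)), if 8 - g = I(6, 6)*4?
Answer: -40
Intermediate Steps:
M(p) = 6*p (M(p) = 6*p + 0 = 6*p)
g = -8 (g = 8 - 4*4 = 8 - 1*16 = 8 - 16 = -8)
(g/(-25 + 27))*(-20 + M(5)) = (-8/(-25 + 27))*(-20 + 6*5) = (-8/2)*(-20 + 30) = ((½)*(-8))*10 = -4*10 = -40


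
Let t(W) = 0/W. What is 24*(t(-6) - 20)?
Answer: -480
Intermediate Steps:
t(W) = 0
24*(t(-6) - 20) = 24*(0 - 20) = 24*(-20) = -480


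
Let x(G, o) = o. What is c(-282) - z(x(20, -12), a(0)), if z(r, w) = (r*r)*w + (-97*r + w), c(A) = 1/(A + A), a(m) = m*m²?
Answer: -656497/564 ≈ -1164.0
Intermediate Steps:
a(m) = m³
c(A) = 1/(2*A)
z(r, w) = w - 97*r + w*r² (z(r, w) = r²*w + (w - 97*r) = w*r² + (w - 97*r) = w - 97*r + w*r²)
c(-282) - z(x(20, -12), a(0)) = (½)/(-282) - (0³ - 97*(-12) + 0³*(-12)²) = (½)*(-1/282) - (0 + 1164 + 0*144) = -1/564 - (0 + 1164 + 0) = -1/564 - 1*1164 = -1/564 - 1164 = -656497/564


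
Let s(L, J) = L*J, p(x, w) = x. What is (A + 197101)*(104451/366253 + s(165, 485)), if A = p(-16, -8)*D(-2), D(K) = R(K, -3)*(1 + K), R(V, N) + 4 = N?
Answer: 5773649248363464/366253 ≈ 1.5764e+10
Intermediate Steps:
R(V, N) = -4 + N
s(L, J) = J*L
D(K) = -7 - 7*K (D(K) = (-4 - 3)*(1 + K) = -7*(1 + K) = -7 - 7*K)
A = -112 (A = -16*(-7 - 7*(-2)) = -16*(-7 + 14) = -16*7 = -112)
(A + 197101)*(104451/366253 + s(165, 485)) = (-112 + 197101)*(104451/366253 + 485*165) = 196989*(104451*(1/366253) + 80025) = 196989*(104451/366253 + 80025) = 196989*(29309500776/366253) = 5773649248363464/366253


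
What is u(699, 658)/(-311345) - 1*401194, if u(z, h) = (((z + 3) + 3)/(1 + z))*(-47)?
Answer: -17487364423573/43588300 ≈ -4.0119e+5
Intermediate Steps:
u(z, h) = -47*(6 + z)/(1 + z) (u(z, h) = (((3 + z) + 3)/(1 + z))*(-47) = ((6 + z)/(1 + z))*(-47) = -47*(6 + z)/(1 + z))
u(699, 658)/(-311345) - 1*401194 = (47*(-6 - 1*699)/(1 + 699))/(-311345) - 1*401194 = (47*(-6 - 699)/700)*(-1/311345) - 401194 = (47*(1/700)*(-705))*(-1/311345) - 401194 = -6627/140*(-1/311345) - 401194 = 6627/43588300 - 401194 = -17487364423573/43588300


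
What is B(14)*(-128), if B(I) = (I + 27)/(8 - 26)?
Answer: 2624/9 ≈ 291.56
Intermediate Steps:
B(I) = -3/2 - I/18 (B(I) = (27 + I)/(-18) = (27 + I)*(-1/18) = -3/2 - I/18)
B(14)*(-128) = (-3/2 - 1/18*14)*(-128) = (-3/2 - 7/9)*(-128) = -41/18*(-128) = 2624/9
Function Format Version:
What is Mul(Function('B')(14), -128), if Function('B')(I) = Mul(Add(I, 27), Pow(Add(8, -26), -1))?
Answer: Rational(2624, 9) ≈ 291.56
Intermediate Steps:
Function('B')(I) = Add(Rational(-3, 2), Mul(Rational(-1, 18), I)) (Function('B')(I) = Mul(Add(27, I), Pow(-18, -1)) = Mul(Add(27, I), Rational(-1, 18)) = Add(Rational(-3, 2), Mul(Rational(-1, 18), I)))
Mul(Function('B')(14), -128) = Mul(Add(Rational(-3, 2), Mul(Rational(-1, 18), 14)), -128) = Mul(Add(Rational(-3, 2), Rational(-7, 9)), -128) = Mul(Rational(-41, 18), -128) = Rational(2624, 9)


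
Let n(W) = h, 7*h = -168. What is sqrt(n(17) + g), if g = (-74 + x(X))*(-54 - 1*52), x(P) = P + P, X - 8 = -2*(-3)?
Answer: 2*sqrt(1213) ≈ 69.656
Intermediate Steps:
X = 14 (X = 8 - 2*(-3) = 8 + 6 = 14)
h = -24 (h = (1/7)*(-168) = -24)
n(W) = -24
x(P) = 2*P
g = 4876 (g = (-74 + 2*14)*(-54 - 1*52) = (-74 + 28)*(-54 - 52) = -46*(-106) = 4876)
sqrt(n(17) + g) = sqrt(-24 + 4876) = sqrt(4852) = 2*sqrt(1213)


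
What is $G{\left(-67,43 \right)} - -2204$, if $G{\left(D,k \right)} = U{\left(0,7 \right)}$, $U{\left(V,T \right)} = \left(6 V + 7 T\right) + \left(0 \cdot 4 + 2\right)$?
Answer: $2255$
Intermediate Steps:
$U{\left(V,T \right)} = 2 + 6 V + 7 T$ ($U{\left(V,T \right)} = \left(6 V + 7 T\right) + \left(0 + 2\right) = \left(6 V + 7 T\right) + 2 = 2 + 6 V + 7 T$)
$G{\left(D,k \right)} = 51$ ($G{\left(D,k \right)} = 2 + 6 \cdot 0 + 7 \cdot 7 = 2 + 0 + 49 = 51$)
$G{\left(-67,43 \right)} - -2204 = 51 - -2204 = 51 + 2204 = 2255$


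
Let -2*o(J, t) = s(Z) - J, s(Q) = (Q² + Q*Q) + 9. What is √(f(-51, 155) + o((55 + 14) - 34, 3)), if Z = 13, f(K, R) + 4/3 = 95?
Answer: I*√561/3 ≈ 7.8951*I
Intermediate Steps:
f(K, R) = 281/3 (f(K, R) = -4/3 + 95 = 281/3)
s(Q) = 9 + 2*Q² (s(Q) = (Q² + Q²) + 9 = 2*Q² + 9 = 9 + 2*Q²)
o(J, t) = -347/2 + J/2 (o(J, t) = -((9 + 2*13²) - J)/2 = -((9 + 2*169) - J)/2 = -((9 + 338) - J)/2 = -(347 - J)/2 = -347/2 + J/2)
√(f(-51, 155) + o((55 + 14) - 34, 3)) = √(281/3 + (-347/2 + ((55 + 14) - 34)/2)) = √(281/3 + (-347/2 + (69 - 34)/2)) = √(281/3 + (-347/2 + (½)*35)) = √(281/3 + (-347/2 + 35/2)) = √(281/3 - 156) = √(-187/3) = I*√561/3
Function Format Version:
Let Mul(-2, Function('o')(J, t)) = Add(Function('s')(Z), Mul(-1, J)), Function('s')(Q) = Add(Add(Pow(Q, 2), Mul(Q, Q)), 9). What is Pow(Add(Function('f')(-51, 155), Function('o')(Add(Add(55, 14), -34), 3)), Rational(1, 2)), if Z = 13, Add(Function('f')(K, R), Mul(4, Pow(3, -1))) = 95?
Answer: Mul(Rational(1, 3), I, Pow(561, Rational(1, 2))) ≈ Mul(7.8951, I)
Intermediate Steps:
Function('f')(K, R) = Rational(281, 3) (Function('f')(K, R) = Add(Rational(-4, 3), 95) = Rational(281, 3))
Function('s')(Q) = Add(9, Mul(2, Pow(Q, 2))) (Function('s')(Q) = Add(Add(Pow(Q, 2), Pow(Q, 2)), 9) = Add(Mul(2, Pow(Q, 2)), 9) = Add(9, Mul(2, Pow(Q, 2))))
Function('o')(J, t) = Add(Rational(-347, 2), Mul(Rational(1, 2), J)) (Function('o')(J, t) = Mul(Rational(-1, 2), Add(Add(9, Mul(2, Pow(13, 2))), Mul(-1, J))) = Mul(Rational(-1, 2), Add(Add(9, Mul(2, 169)), Mul(-1, J))) = Mul(Rational(-1, 2), Add(Add(9, 338), Mul(-1, J))) = Mul(Rational(-1, 2), Add(347, Mul(-1, J))) = Add(Rational(-347, 2), Mul(Rational(1, 2), J)))
Pow(Add(Function('f')(-51, 155), Function('o')(Add(Add(55, 14), -34), 3)), Rational(1, 2)) = Pow(Add(Rational(281, 3), Add(Rational(-347, 2), Mul(Rational(1, 2), Add(Add(55, 14), -34)))), Rational(1, 2)) = Pow(Add(Rational(281, 3), Add(Rational(-347, 2), Mul(Rational(1, 2), Add(69, -34)))), Rational(1, 2)) = Pow(Add(Rational(281, 3), Add(Rational(-347, 2), Mul(Rational(1, 2), 35))), Rational(1, 2)) = Pow(Add(Rational(281, 3), Add(Rational(-347, 2), Rational(35, 2))), Rational(1, 2)) = Pow(Add(Rational(281, 3), -156), Rational(1, 2)) = Pow(Rational(-187, 3), Rational(1, 2)) = Mul(Rational(1, 3), I, Pow(561, Rational(1, 2)))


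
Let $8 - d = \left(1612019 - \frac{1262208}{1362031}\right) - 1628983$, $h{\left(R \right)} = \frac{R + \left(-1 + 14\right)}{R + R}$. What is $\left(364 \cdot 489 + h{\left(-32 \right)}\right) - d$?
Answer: $\frac{14036404600893}{87169984} \approx 1.6102 \cdot 10^{5}$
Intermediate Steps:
$h{\left(R \right)} = \frac{13 + R}{2 R}$ ($h{\left(R \right)} = \frac{R + 13}{2 R} = \left(13 + R\right) \frac{1}{2 R} = \frac{13 + R}{2 R}$)
$d = \frac{23117652340}{1362031}$ ($d = 8 - \left(\left(1612019 - \frac{1262208}{1362031}\right) - 1628983\right) = 8 - \left(\frac{2195618588381}{1362031} - 1628983\right) = 8 - - \frac{23106756092}{1362031} = 8 + \frac{23106756092}{1362031} = \frac{23117652340}{1362031} \approx 16973.0$)
$\left(364 \cdot 489 + h{\left(-32 \right)}\right) - d = \left(364 \cdot 489 + \frac{13 - 32}{2 \left(-32\right)}\right) - \frac{23117652340}{1362031} = \left(177996 + \frac{1}{2} \left(- \frac{1}{32}\right) \left(-19\right)\right) - \frac{23117652340}{1362031} = \left(177996 + \frac{19}{64}\right) - \frac{23117652340}{1362031} = \frac{11391763}{64} - \frac{23117652340}{1362031} = \frac{14036404600893}{87169984}$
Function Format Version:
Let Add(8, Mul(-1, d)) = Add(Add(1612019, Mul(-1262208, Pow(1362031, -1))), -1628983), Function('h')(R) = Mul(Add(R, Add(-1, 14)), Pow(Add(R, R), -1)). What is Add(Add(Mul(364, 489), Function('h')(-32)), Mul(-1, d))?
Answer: Rational(14036404600893, 87169984) ≈ 1.6102e+5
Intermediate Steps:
Function('h')(R) = Mul(Rational(1, 2), Pow(R, -1), Add(13, R)) (Function('h')(R) = Mul(Add(R, 13), Pow(Mul(2, R), -1)) = Mul(Add(13, R), Mul(Rational(1, 2), Pow(R, -1))) = Mul(Rational(1, 2), Pow(R, -1), Add(13, R)))
d = Rational(23117652340, 1362031) (d = Add(8, Mul(-1, Add(Add(1612019, Mul(-1262208, Pow(1362031, -1))), -1628983))) = Add(8, Mul(-1, Add(Add(1612019, Mul(-1262208, Rational(1, 1362031))), -1628983))) = Add(8, Mul(-1, Add(Add(1612019, Rational(-1262208, 1362031)), -1628983))) = Add(8, Mul(-1, Add(Rational(2195618588381, 1362031), -1628983))) = Add(8, Mul(-1, Rational(-23106756092, 1362031))) = Add(8, Rational(23106756092, 1362031)) = Rational(23117652340, 1362031) ≈ 16973.)
Add(Add(Mul(364, 489), Function('h')(-32)), Mul(-1, d)) = Add(Add(Mul(364, 489), Mul(Rational(1, 2), Pow(-32, -1), Add(13, -32))), Mul(-1, Rational(23117652340, 1362031))) = Add(Add(177996, Mul(Rational(1, 2), Rational(-1, 32), -19)), Rational(-23117652340, 1362031)) = Add(Add(177996, Rational(19, 64)), Rational(-23117652340, 1362031)) = Add(Rational(11391763, 64), Rational(-23117652340, 1362031)) = Rational(14036404600893, 87169984)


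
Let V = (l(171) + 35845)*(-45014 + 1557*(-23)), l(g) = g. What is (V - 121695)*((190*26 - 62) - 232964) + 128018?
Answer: 663984552068988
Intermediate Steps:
V = -2910993200 (V = (171 + 35845)*(-45014 + 1557*(-23)) = 36016*(-45014 - 35811) = 36016*(-80825) = -2910993200)
(V - 121695)*((190*26 - 62) - 232964) + 128018 = (-2910993200 - 121695)*((190*26 - 62) - 232964) + 128018 = -2911114895*((4940 - 62) - 232964) + 128018 = -2911114895*(4878 - 232964) + 128018 = -2911114895*(-228086) + 128018 = 663984551940970 + 128018 = 663984552068988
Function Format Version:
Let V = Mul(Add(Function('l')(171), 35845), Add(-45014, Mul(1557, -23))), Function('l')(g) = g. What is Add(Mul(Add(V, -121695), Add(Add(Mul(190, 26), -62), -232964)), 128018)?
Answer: 663984552068988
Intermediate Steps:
V = -2910993200 (V = Mul(Add(171, 35845), Add(-45014, Mul(1557, -23))) = Mul(36016, Add(-45014, -35811)) = Mul(36016, -80825) = -2910993200)
Add(Mul(Add(V, -121695), Add(Add(Mul(190, 26), -62), -232964)), 128018) = Add(Mul(Add(-2910993200, -121695), Add(Add(Mul(190, 26), -62), -232964)), 128018) = Add(Mul(-2911114895, Add(Add(4940, -62), -232964)), 128018) = Add(Mul(-2911114895, Add(4878, -232964)), 128018) = Add(Mul(-2911114895, -228086), 128018) = Add(663984551940970, 128018) = 663984552068988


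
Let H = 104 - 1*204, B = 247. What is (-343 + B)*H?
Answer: 9600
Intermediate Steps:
H = -100 (H = 104 - 204 = -100)
(-343 + B)*H = (-343 + 247)*(-100) = -96*(-100) = 9600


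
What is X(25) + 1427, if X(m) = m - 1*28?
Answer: 1424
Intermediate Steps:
X(m) = -28 + m (X(m) = m - 28 = -28 + m)
X(25) + 1427 = (-28 + 25) + 1427 = -3 + 1427 = 1424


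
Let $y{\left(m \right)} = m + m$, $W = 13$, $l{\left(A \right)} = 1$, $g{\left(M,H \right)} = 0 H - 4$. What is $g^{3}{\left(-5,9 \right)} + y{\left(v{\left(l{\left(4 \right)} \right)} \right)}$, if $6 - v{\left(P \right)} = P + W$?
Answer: $-80$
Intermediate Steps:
$g{\left(M,H \right)} = -4$ ($g{\left(M,H \right)} = 0 - 4 = -4$)
$v{\left(P \right)} = -7 - P$ ($v{\left(P \right)} = 6 - \left(P + 13\right) = 6 - \left(13 + P\right) = -7 - P$)
$y{\left(m \right)} = 2 m$
$g^{3}{\left(-5,9 \right)} + y{\left(v{\left(l{\left(4 \right)} \right)} \right)} = \left(-4\right)^{3} + 2 \left(-7 - 1\right) = -64 + 2 \left(-7 - 1\right) = -64 + 2 \left(-8\right) = -64 - 16 = -80$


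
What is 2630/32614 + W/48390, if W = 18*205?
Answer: 4126856/26303191 ≈ 0.15690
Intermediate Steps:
W = 3690
2630/32614 + W/48390 = 2630/32614 + 3690/48390 = 2630*(1/32614) + 3690*(1/48390) = 1315/16307 + 123/1613 = 4126856/26303191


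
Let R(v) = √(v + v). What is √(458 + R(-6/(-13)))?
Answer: √(77402 + 26*√39)/13 ≈ 21.423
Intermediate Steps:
R(v) = √2*√v (R(v) = √(2*v) = √2*√v)
√(458 + R(-6/(-13))) = √(458 + √2*√(-6/(-13))) = √(458 + √2*√(-6*(-1/13))) = √(458 + √2*√(6/13)) = √(458 + √2*(√78/13)) = √(458 + 2*√39/13)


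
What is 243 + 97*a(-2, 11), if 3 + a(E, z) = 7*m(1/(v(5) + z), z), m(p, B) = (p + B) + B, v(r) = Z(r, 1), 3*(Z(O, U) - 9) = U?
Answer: 910327/61 ≈ 14923.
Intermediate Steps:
Z(O, U) = 9 + U/3
v(r) = 28/3 (v(r) = 9 + (⅓)*1 = 9 + ⅓ = 28/3)
m(p, B) = p + 2*B (m(p, B) = (B + p) + B = p + 2*B)
a(E, z) = -3 + 7/(28/3 + z) + 14*z (a(E, z) = -3 + 7*(1/(28/3 + z) + 2*z) = -3 + (7/(28/3 + z) + 14*z) = -3 + 7/(28/3 + z) + 14*z)
243 + 97*a(-2, 11) = 243 + 97*((-63 + 42*11² + 383*11)/(28 + 3*11)) = 243 + 97*((-63 + 42*121 + 4213)/(28 + 33)) = 243 + 97*((-63 + 5082 + 4213)/61) = 243 + 97*((1/61)*9232) = 243 + 97*(9232/61) = 243 + 895504/61 = 910327/61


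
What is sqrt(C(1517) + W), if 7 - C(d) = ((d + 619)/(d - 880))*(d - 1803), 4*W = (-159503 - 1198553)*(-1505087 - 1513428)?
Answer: 45*sqrt(24798309645)/7 ≈ 1.0123e+6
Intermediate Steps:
W = 1024828101710 (W = ((-159503 - 1198553)*(-1505087 - 1513428))/4 = (-1358056*(-3018515))/4 = (1/4)*4099312406840 = 1024828101710)
C(d) = 7 - (-1803 + d)*(619 + d)/(-880 + d) (C(d) = 7 - (d + 619)/(d - 880)*(d - 1803) = 7 - (619 + d)/(-880 + d)*(-1803 + d) = 7 - (-1803 + d)*(619 + d)/(-880 + d))
sqrt(C(1517) + W) = sqrt((1109897 - 1*1517**2 + 1191*1517)/(-880 + 1517) + 1024828101710) = sqrt((1109897 - 1*2301289 + 1806747)/637 + 1024828101710) = sqrt((1109897 - 2301289 + 1806747)/637 + 1024828101710) = sqrt((1/637)*615355 + 1024828101710) = sqrt(47335/49 + 1024828101710) = sqrt(50216577031125/49) = 45*sqrt(24798309645)/7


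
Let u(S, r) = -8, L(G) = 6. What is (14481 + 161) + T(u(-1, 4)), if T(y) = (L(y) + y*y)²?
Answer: 19542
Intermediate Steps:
T(y) = (6 + y²)² (T(y) = (6 + y*y)² = (6 + y²)²)
(14481 + 161) + T(u(-1, 4)) = (14481 + 161) + (6 + (-8)²)² = 14642 + (6 + 64)² = 14642 + 70² = 14642 + 4900 = 19542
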